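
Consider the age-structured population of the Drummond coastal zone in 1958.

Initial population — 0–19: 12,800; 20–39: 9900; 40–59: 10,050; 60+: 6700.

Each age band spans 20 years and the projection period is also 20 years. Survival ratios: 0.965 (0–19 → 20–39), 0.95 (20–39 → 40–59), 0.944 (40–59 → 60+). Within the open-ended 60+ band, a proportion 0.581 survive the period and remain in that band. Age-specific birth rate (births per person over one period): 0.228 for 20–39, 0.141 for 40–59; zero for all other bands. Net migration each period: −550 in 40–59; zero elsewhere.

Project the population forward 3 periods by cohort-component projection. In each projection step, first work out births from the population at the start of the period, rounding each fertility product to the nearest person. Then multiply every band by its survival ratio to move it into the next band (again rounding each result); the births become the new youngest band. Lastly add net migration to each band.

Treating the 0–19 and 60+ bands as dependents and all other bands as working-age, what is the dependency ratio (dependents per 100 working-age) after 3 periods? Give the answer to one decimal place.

331.0

Period 1:
Births: 9900 * 0.228 = 2257  |  10050 * 0.141 = 1417 — total 3674
20–39: 12800 * 0.965 = 12352
40–59: 9900 * 0.95 = 9405
60+: 10050 * 0.944 + 6700 * 0.581 = 9487 + 3893 = 13380
Net migration: 40–59 − 550 → 8855
→ [3674, 12352, 8855, 13380]
Period 2:
Births: 12352 * 0.228 = 2816  |  8855 * 0.141 = 1249 — total 4065
20–39: 3674 * 0.965 = 3545
40–59: 12352 * 0.95 = 11734
60+: 8855 * 0.944 + 13380 * 0.581 = 8359 + 7774 = 16133
Net migration: 40–59 − 550 → 11184
→ [4065, 3545, 11184, 16133]
Period 3:
Births: 3545 * 0.228 = 808  |  11184 * 0.141 = 1577 — total 2385
20–39: 4065 * 0.965 = 3923
40–59: 3545 * 0.95 = 3368
60+: 11184 * 0.944 + 16133 * 0.581 = 10558 + 9373 = 19931
Net migration: 40–59 − 550 → 2818
→ [2385, 3923, 2818, 19931]
Dependents (band 0–19 + band 60+) = 2385 + 19931 = 22316; working-age = 6741; ratio = 22316/6741 × 100 = 331.0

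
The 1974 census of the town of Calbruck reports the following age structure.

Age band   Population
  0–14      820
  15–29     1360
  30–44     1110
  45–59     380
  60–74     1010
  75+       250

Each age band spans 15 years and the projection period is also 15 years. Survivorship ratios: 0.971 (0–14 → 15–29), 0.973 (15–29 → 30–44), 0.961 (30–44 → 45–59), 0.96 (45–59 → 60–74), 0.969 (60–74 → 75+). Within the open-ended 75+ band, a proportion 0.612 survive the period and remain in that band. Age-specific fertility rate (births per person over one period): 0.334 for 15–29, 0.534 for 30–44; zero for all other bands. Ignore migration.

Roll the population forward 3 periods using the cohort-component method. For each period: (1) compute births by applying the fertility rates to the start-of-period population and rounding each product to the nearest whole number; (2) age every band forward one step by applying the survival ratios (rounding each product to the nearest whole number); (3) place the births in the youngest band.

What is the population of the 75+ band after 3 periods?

1633

(Groups numbered youngest = 1 to oldest = 6.)
— Period 1 —
Births: 1360 × 0.334 = 454 ; 1110 × 0.534 = 593 — total 1047
Group 2: 820 × 0.971 = 796
Group 3: 1360 × 0.973 = 1323
Group 4: 1110 × 0.961 = 1067
Group 5: 380 × 0.96 = 365
Group 6: 1010 × 0.969 + 250 × 0.612 = 979 + 153 = 1132
Population now: 0–14=1047, 15–29=796, 30–44=1323, 45–59=1067, 60–74=365, 75+=1132
— Period 2 —
Births: 796 × 0.334 = 266 ; 1323 × 0.534 = 706 — total 972
Group 2: 1047 × 0.971 = 1017
Group 3: 796 × 0.973 = 775
Group 4: 1323 × 0.961 = 1271
Group 5: 1067 × 0.96 = 1024
Group 6: 365 × 0.969 + 1132 × 0.612 = 354 + 693 = 1047
Population now: 0–14=972, 15–29=1017, 30–44=775, 45–59=1271, 60–74=1024, 75+=1047
— Period 3 —
Births: 1017 × 0.334 = 340 ; 775 × 0.534 = 414 — total 754
Group 2: 972 × 0.971 = 944
Group 3: 1017 × 0.973 = 990
Group 4: 775 × 0.961 = 745
Group 5: 1271 × 0.96 = 1220
Group 6: 1024 × 0.969 + 1047 × 0.612 = 992 + 641 = 1633
Population now: 0–14=754, 15–29=944, 30–44=990, 45–59=745, 60–74=1220, 75+=1633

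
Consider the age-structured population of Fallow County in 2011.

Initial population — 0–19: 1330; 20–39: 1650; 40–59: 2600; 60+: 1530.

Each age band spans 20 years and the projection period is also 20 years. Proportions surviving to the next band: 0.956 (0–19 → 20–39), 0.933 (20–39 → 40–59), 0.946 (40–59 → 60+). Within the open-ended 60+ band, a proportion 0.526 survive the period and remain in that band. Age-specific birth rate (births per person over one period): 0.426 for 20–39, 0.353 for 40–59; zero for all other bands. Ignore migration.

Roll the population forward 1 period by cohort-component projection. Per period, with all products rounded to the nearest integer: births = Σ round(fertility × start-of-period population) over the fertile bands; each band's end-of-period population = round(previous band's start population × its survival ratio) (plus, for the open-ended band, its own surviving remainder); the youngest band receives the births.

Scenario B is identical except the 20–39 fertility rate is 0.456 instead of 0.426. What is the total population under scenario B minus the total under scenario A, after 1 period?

49

After projecting period 1:
Births: 1650 × 0.426 = 703, 2600 × 0.353 = 918 → 1621
20–39: 1330 × 0.956 = 1271
40–59: 1650 × 0.933 = 1539
60+: 2600 × 0.946 + 1530 × 0.526 = 2460 + 805 = 3265
Giving 1621 / 1271 / 1539 / 3265.
Scenario A total after 1 period: 7696
Scenario B projection —
After projecting period 1:
Births: 1650 × 0.456 = 752, 2600 × 0.353 = 918 → 1670
20–39: 1330 × 0.956 = 1271
40–59: 1650 × 0.933 = 1539
60+: 2600 × 0.946 + 1530 × 0.526 = 2460 + 805 = 3265
Giving 1670 / 1271 / 1539 / 3265.
Scenario B total after 1 period: 7745
Difference B − A = 7745 − 7696 = 49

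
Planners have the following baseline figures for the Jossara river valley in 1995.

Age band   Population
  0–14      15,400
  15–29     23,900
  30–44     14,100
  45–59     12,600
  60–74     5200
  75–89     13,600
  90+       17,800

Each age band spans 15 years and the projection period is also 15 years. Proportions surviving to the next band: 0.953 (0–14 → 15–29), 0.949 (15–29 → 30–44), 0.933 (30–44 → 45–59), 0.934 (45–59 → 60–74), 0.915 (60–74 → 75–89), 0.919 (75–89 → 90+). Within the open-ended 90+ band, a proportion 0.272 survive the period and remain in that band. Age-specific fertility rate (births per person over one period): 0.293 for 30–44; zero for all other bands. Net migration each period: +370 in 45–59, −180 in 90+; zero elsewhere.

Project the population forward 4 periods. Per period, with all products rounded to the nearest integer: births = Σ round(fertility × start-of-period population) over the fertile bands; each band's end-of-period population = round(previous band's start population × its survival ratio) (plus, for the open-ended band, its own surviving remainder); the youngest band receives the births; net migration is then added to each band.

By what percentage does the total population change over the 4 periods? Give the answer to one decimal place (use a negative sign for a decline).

Let band 1 be 0–14 through band 7 = 90+.
Period 1.
Births: 14100 × 0.293 = 4131
Band 2: 15400 × 0.953 = 14676
Band 3: 23900 × 0.949 = 22681
Band 4: 14100 × 0.933 = 13155
Band 5: 12600 × 0.934 = 11768
Band 6: 5200 × 0.915 = 4758
Band 7: 13600 × 0.919 + 17800 × 0.272 = 12498 + 4842 = 17340
Net migration: Band 4 + 370 → 13525; Band 7 − 180 → 17160
End of period: [4131, 14676, 22681, 13525, 11768, 4758, 17160]
Period 2.
Births: 22681 × 0.293 = 6646
Band 2: 4131 × 0.953 = 3937
Band 3: 14676 × 0.949 = 13928
Band 4: 22681 × 0.933 = 21161
Band 5: 13525 × 0.934 = 12632
Band 6: 11768 × 0.915 = 10768
Band 7: 4758 × 0.919 + 17160 × 0.272 = 4373 + 4668 = 9041
Net migration: Band 4 + 370 → 21531; Band 7 − 180 → 8861
End of period: [6646, 3937, 13928, 21531, 12632, 10768, 8861]
Period 3.
Births: 13928 × 0.293 = 4081
Band 2: 6646 × 0.953 = 6334
Band 3: 3937 × 0.949 = 3736
Band 4: 13928 × 0.933 = 12995
Band 5: 21531 × 0.934 = 20110
Band 6: 12632 × 0.915 = 11558
Band 7: 10768 × 0.919 + 8861 × 0.272 = 9896 + 2410 = 12306
Net migration: Band 4 + 370 → 13365; Band 7 − 180 → 12126
End of period: [4081, 6334, 3736, 13365, 20110, 11558, 12126]
Period 4.
Births: 3736 × 0.293 = 1095
Band 2: 4081 × 0.953 = 3889
Band 3: 6334 × 0.949 = 6011
Band 4: 3736 × 0.933 = 3486
Band 5: 13365 × 0.934 = 12483
Band 6: 20110 × 0.915 = 18401
Band 7: 11558 × 0.919 + 12126 × 0.272 = 10622 + 3298 = 13920
Net migration: Band 4 + 370 → 3856; Band 7 − 180 → 13740
End of period: [1095, 3889, 6011, 3856, 12483, 18401, 13740]
Total: 102600 → 59475; change = -43125; percentage change = -42.0%

-42.0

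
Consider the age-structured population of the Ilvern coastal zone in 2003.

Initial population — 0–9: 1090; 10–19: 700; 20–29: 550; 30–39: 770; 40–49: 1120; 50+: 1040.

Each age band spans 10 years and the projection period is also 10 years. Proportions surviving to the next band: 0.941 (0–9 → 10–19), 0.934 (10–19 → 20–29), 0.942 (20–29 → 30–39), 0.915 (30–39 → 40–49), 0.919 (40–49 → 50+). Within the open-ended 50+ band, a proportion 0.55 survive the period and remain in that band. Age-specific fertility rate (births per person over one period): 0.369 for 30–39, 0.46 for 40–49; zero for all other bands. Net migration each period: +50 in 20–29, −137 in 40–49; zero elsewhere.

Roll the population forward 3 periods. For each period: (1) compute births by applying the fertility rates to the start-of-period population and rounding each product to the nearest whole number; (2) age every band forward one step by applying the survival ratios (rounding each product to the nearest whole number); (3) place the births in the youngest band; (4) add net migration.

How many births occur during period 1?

After projecting period 1:
Births: 770 × 0.369 = 284, 1120 × 0.46 = 515 → total 799
10–19: 1090 × 0.941 = 1026
20–29: 700 × 0.934 = 654
30–39: 550 × 0.942 = 518
40–49: 770 × 0.915 = 705
50+: 1120 × 0.919 + 1040 × 0.55 = 1029 + 572 = 1601
Net migration: 20–29 + 50 → 704; 40–49 − 137 → 568
Population now: 0–9=799, 10–19=1026, 20–29=704, 30–39=518, 40–49=568, 50+=1601

799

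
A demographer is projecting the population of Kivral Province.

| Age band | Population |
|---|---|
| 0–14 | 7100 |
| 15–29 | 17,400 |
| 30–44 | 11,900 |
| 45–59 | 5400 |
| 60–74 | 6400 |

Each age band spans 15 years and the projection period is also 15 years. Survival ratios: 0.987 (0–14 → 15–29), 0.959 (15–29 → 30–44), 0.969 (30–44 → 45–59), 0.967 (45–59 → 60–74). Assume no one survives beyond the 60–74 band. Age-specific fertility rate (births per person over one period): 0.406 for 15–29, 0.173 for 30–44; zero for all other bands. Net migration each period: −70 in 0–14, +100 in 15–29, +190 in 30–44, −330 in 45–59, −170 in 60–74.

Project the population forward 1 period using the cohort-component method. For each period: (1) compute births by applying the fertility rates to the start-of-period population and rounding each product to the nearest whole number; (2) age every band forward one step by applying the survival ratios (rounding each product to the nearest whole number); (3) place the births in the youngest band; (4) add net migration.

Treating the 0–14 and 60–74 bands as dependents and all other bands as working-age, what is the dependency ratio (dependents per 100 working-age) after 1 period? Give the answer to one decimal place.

[period 1]
Births: 17400 × 0.406 = 7064 ; 11900 × 0.173 = 2059 → 9123
15–29: 7100 × 0.987 = 7008
30–44: 17400 × 0.959 = 16687
45–59: 11900 × 0.969 = 11531
60–74: 5400 × 0.967 = 5222
Net migration: 0–14 − 70 → 9053; 15–29 + 100 → 7108; 30–44 + 190 → 16877; 45–59 − 330 → 11201; 60–74 − 170 → 5052
End of period: [9053, 7108, 16877, 11201, 5052]
Dependents (band 0–14 + band 60–74) = 9053 + 5052 = 14105; working-age = 35186; ratio = 14105/35186 × 100 = 40.1

40.1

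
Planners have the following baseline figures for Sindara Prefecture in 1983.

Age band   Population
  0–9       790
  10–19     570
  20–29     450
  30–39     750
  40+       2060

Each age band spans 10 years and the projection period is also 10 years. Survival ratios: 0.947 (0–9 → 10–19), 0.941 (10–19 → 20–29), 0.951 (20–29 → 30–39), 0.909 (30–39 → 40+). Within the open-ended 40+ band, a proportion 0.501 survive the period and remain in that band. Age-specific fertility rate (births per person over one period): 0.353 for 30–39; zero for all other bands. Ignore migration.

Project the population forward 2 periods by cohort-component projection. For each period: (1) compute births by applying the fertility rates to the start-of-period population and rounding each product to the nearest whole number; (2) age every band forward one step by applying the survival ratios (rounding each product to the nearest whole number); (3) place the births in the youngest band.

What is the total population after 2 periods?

2864

After projecting period 1:
Births: 750 * 0.353 = 265
10–19: 790 * 0.947 = 748
20–29: 570 * 0.941 = 536
30–39: 450 * 0.951 = 428
40+: 750 * 0.909 + 2060 * 0.501 = 682 + 1032 = 1714
→ [265, 748, 536, 428, 1714]
After projecting period 2:
Births: 428 * 0.353 = 151
10–19: 265 * 0.947 = 251
20–29: 748 * 0.941 = 704
30–39: 536 * 0.951 = 510
40+: 428 * 0.909 + 1714 * 0.501 = 389 + 859 = 1248
→ [151, 251, 704, 510, 1248]
Total after period 2: 151 + 251 + 704 + 510 + 1248 = 2864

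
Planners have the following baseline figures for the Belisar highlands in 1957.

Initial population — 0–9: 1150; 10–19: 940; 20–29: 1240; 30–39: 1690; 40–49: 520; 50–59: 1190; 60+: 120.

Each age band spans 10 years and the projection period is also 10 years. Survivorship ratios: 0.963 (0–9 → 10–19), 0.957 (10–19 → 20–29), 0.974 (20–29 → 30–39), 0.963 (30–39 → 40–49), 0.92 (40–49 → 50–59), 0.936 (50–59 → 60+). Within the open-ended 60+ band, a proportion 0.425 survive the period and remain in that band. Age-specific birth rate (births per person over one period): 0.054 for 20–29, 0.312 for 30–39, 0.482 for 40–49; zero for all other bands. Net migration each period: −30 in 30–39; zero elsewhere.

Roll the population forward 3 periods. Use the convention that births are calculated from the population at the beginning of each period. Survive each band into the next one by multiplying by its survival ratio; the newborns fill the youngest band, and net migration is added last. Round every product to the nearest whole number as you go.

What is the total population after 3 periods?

7465

Period 1.
Births: 1240 × 0.054 = 67, 1690 × 0.312 = 527, 520 × 0.482 = 251 → total 845
10–19: 1150 × 0.963 = 1107
20–29: 940 × 0.957 = 900
30–39: 1240 × 0.974 = 1208
40–49: 1690 × 0.963 = 1627
50–59: 520 × 0.92 = 478
60+: 1190 × 0.936 + 120 × 0.425 = 1114 + 51 = 1165
Net migration: 30–39 − 30 → 1178
→ [845, 1107, 900, 1178, 1627, 478, 1165]
Period 2.
Births: 900 × 0.054 = 49, 1178 × 0.312 = 368, 1627 × 0.482 = 784 → total 1201
10–19: 845 × 0.963 = 814
20–29: 1107 × 0.957 = 1059
30–39: 900 × 0.974 = 877
40–49: 1178 × 0.963 = 1134
50–59: 1627 × 0.92 = 1497
60+: 478 × 0.936 + 1165 × 0.425 = 447 + 495 = 942
Net migration: 30–39 − 30 → 847
→ [1201, 814, 1059, 847, 1134, 1497, 942]
Period 3.
Births: 1059 × 0.054 = 57, 847 × 0.312 = 264, 1134 × 0.482 = 547 → total 868
10–19: 1201 × 0.963 = 1157
20–29: 814 × 0.957 = 779
30–39: 1059 × 0.974 = 1031
40–49: 847 × 0.963 = 816
50–59: 1134 × 0.92 = 1043
60+: 1497 × 0.936 + 942 × 0.425 = 1401 + 400 = 1801
Net migration: 30–39 − 30 → 1001
→ [868, 1157, 779, 1001, 816, 1043, 1801]
Total after period 3: 868 + 1157 + 779 + 1001 + 816 + 1043 + 1801 = 7465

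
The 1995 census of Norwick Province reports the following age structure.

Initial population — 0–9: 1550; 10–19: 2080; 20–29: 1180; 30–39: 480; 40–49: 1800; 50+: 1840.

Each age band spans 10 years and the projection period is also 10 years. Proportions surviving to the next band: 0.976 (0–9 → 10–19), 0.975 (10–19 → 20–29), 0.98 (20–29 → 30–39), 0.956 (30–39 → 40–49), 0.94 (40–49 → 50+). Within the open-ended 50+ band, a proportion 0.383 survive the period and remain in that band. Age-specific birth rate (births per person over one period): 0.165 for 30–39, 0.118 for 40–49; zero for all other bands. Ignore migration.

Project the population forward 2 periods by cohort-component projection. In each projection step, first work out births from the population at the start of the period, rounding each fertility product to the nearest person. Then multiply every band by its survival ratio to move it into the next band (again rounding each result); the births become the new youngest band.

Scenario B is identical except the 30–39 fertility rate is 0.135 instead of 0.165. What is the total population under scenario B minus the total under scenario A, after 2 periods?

— Period 1 —
Births: 480 * 0.165 = 79 ; 1800 * 0.118 = 212 → total 291
10–19: 1550 * 0.976 = 1513
20–29: 2080 * 0.975 = 2028
30–39: 1180 * 0.98 = 1156
40–49: 480 * 0.956 = 459
50+: 1800 * 0.94 + 1840 * 0.383 = 1692 + 705 = 2397
Giving 291 / 1513 / 2028 / 1156 / 459 / 2397.
— Period 2 —
Births: 1156 * 0.165 = 191 ; 459 * 0.118 = 54 → total 245
10–19: 291 * 0.976 = 284
20–29: 1513 * 0.975 = 1475
30–39: 2028 * 0.98 = 1987
40–49: 1156 * 0.956 = 1105
50+: 459 * 0.94 + 2397 * 0.383 = 431 + 918 = 1349
Giving 245 / 284 / 1475 / 1987 / 1105 / 1349.
Scenario A total after 2 periods: 6445
Scenario B projection —
— Period 1 —
Births: 480 * 0.135 = 65 ; 1800 * 0.118 = 212 → total 277
10–19: 1550 * 0.976 = 1513
20–29: 2080 * 0.975 = 2028
30–39: 1180 * 0.98 = 1156
40–49: 480 * 0.956 = 459
50+: 1800 * 0.94 + 1840 * 0.383 = 1692 + 705 = 2397
Giving 277 / 1513 / 2028 / 1156 / 459 / 2397.
— Period 2 —
Births: 1156 * 0.135 = 156 ; 459 * 0.118 = 54 → total 210
10–19: 277 * 0.976 = 270
20–29: 1513 * 0.975 = 1475
30–39: 2028 * 0.98 = 1987
40–49: 1156 * 0.956 = 1105
50+: 459 * 0.94 + 2397 * 0.383 = 431 + 918 = 1349
Giving 210 / 270 / 1475 / 1987 / 1105 / 1349.
Scenario B total after 2 periods: 6396
Difference B − A = 6396 − 6445 = -49

-49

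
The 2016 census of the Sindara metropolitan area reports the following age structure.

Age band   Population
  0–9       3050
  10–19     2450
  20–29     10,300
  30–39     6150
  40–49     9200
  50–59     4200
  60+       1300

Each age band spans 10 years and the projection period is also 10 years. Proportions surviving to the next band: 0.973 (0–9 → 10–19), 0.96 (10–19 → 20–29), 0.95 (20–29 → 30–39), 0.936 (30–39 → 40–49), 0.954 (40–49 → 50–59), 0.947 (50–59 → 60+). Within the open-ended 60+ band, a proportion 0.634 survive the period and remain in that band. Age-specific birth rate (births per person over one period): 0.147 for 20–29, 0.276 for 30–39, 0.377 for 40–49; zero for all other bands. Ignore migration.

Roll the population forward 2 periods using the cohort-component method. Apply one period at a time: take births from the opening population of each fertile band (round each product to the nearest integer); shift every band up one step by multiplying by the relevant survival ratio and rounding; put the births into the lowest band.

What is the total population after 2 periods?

Call the groups 1 to 7, youngest first.
[period 1]
Births: 10300 × 0.147 = 1514  |  6150 × 0.276 = 1697  |  9200 × 0.377 = 3468 ⇒ total 6679
Group 2: 3050 × 0.973 = 2968
Group 3: 2450 × 0.96 = 2352
Group 4: 10300 × 0.95 = 9785
Group 5: 6150 × 0.936 = 5756
Group 6: 9200 × 0.954 = 8777
Group 7: 4200 × 0.947 + 1300 × 0.634 = 3977 + 824 = 4801
Giving 6679 / 2968 / 2352 / 9785 / 5756 / 8777 / 4801.
[period 2]
Births: 2352 × 0.147 = 346  |  9785 × 0.276 = 2701  |  5756 × 0.377 = 2170 ⇒ total 5217
Group 2: 6679 × 0.973 = 6499
Group 3: 2968 × 0.96 = 2849
Group 4: 2352 × 0.95 = 2234
Group 5: 9785 × 0.936 = 9159
Group 6: 5756 × 0.954 = 5491
Group 7: 8777 × 0.947 + 4801 × 0.634 = 8312 + 3044 = 11356
Giving 5217 / 6499 / 2849 / 2234 / 9159 / 5491 / 11356.
Total after period 2: 5217 + 6499 + 2849 + 2234 + 9159 + 5491 + 11356 = 42805

42805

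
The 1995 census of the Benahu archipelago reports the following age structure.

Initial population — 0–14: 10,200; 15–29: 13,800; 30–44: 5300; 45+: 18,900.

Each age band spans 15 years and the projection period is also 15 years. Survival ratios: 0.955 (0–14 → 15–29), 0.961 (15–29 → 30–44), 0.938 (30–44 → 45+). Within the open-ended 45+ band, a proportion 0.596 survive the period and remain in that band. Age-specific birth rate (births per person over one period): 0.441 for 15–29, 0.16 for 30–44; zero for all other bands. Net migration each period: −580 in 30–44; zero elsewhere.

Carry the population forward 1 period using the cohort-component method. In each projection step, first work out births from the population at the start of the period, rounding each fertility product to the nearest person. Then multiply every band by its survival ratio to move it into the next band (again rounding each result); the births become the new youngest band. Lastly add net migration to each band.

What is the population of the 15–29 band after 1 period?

9741

— Period 1 —
Births: 13800 * 0.441 = 6086  |  5300 * 0.16 = 848 — total 6934
15–29: 10200 * 0.955 = 9741
30–44: 13800 * 0.961 = 13262
45+: 5300 * 0.938 + 18900 * 0.596 = 4971 + 11264 = 16235
Net migration: 30–44 − 580 → 12682
→ [6934, 9741, 12682, 16235]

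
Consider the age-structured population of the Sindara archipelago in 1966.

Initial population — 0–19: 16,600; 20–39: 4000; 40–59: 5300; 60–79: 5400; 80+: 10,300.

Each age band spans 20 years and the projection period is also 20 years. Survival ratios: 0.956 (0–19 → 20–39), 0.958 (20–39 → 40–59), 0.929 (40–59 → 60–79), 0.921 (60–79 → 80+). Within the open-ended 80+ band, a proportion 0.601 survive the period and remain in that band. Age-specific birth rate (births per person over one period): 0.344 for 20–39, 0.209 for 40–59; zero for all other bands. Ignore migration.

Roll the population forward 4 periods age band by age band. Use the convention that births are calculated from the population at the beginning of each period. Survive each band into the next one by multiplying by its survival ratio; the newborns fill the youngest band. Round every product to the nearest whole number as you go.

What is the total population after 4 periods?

Period 1:
Births: 4000 * 0.344 = 1376, 5300 * 0.209 = 1108 → total 2484
20–39: 16600 * 0.956 = 15870
40–59: 4000 * 0.958 = 3832
60–79: 5300 * 0.929 = 4924
80+: 5400 * 0.921 + 10300 * 0.601 = 4973 + 6190 = 11163
Giving 2484 / 15870 / 3832 / 4924 / 11163.
Period 2:
Births: 15870 * 0.344 = 5459, 3832 * 0.209 = 801 → total 6260
20–39: 2484 * 0.956 = 2375
40–59: 15870 * 0.958 = 15203
60–79: 3832 * 0.929 = 3560
80+: 4924 * 0.921 + 11163 * 0.601 = 4535 + 6709 = 11244
Giving 6260 / 2375 / 15203 / 3560 / 11244.
Period 3:
Births: 2375 * 0.344 = 817, 15203 * 0.209 = 3177 → total 3994
20–39: 6260 * 0.956 = 5985
40–59: 2375 * 0.958 = 2275
60–79: 15203 * 0.929 = 14124
80+: 3560 * 0.921 + 11244 * 0.601 = 3279 + 6758 = 10037
Giving 3994 / 5985 / 2275 / 14124 / 10037.
Period 4:
Births: 5985 * 0.344 = 2059, 2275 * 0.209 = 475 → total 2534
20–39: 3994 * 0.956 = 3818
40–59: 5985 * 0.958 = 5734
60–79: 2275 * 0.929 = 2113
80+: 14124 * 0.921 + 10037 * 0.601 = 13008 + 6032 = 19040
Giving 2534 / 3818 / 5734 / 2113 / 19040.
Total after period 4: 2534 + 3818 + 5734 + 2113 + 19040 = 33239

33239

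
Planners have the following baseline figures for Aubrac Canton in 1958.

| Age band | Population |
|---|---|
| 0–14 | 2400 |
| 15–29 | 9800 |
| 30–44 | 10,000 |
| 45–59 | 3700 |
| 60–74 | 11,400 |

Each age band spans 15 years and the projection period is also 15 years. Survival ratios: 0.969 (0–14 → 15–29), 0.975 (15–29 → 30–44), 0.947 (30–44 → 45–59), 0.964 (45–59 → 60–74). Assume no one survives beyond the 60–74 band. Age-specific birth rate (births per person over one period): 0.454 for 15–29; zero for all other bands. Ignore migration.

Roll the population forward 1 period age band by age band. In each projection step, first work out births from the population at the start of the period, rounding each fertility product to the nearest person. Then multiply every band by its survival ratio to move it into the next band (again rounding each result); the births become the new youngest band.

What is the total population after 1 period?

29367

— Period 1 —
Births: 9800 × 0.454 = 4449
15–29: 2400 × 0.969 = 2326
30–44: 9800 × 0.975 = 9555
45–59: 10000 × 0.947 = 9470
60–74: 3700 × 0.964 = 3567
Population now: 0–14=4449, 15–29=2326, 30–44=9555, 45–59=9470, 60–74=3567
Total after period 1: 4449 + 2326 + 9555 + 9470 + 3567 = 29367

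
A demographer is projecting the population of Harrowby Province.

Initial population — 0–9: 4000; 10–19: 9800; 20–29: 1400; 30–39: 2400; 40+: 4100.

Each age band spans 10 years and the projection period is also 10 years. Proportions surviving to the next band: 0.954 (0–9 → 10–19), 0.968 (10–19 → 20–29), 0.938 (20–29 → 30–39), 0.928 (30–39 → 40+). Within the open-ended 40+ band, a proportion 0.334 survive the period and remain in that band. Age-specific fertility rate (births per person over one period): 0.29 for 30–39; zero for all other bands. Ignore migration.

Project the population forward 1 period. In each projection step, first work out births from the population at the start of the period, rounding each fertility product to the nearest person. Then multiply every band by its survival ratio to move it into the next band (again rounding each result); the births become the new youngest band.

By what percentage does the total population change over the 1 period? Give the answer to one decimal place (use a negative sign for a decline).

-12.9

Call the groups 1 to 5, youngest first.
After projecting period 1:
Births: 2400 × 0.29 = 696
Group 2: 4000 × 0.954 = 3816
Group 3: 9800 × 0.968 = 9486
Group 4: 1400 × 0.938 = 1313
Group 5: 2400 × 0.928 + 4100 × 0.334 = 2227 + 1369 = 3596
Population now: 0–9=696, 10–19=3816, 20–29=9486, 30–39=1313, 40+=3596
Total: 21700 → 18907; change = -2793; percentage change = -12.9%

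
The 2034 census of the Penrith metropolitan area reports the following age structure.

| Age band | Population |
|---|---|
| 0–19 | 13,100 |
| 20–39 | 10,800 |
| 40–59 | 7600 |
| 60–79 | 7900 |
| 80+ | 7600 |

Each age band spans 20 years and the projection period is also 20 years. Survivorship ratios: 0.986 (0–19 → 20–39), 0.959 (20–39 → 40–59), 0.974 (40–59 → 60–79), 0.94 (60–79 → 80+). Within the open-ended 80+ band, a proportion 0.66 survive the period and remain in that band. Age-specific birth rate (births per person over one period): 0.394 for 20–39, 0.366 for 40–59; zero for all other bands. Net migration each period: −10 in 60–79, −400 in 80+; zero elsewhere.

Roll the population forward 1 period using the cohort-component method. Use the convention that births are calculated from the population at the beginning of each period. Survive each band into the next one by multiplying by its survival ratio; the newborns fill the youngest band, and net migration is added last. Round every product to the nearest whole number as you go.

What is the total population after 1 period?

— Period 1 —
Births: 10800 × 0.394 = 4255, 7600 × 0.366 = 2782 → total 7037
20–39: 13100 × 0.986 = 12917
40–59: 10800 × 0.959 = 10357
60–79: 7600 × 0.974 = 7402
80+: 7900 × 0.94 + 7600 × 0.66 = 7426 + 5016 = 12442
Net migration: 60–79 − 10 → 7392; 80+ − 400 → 12042
Giving 7037 / 12917 / 10357 / 7392 / 12042.
Total after period 1: 7037 + 12917 + 10357 + 7392 + 12042 = 49745

49745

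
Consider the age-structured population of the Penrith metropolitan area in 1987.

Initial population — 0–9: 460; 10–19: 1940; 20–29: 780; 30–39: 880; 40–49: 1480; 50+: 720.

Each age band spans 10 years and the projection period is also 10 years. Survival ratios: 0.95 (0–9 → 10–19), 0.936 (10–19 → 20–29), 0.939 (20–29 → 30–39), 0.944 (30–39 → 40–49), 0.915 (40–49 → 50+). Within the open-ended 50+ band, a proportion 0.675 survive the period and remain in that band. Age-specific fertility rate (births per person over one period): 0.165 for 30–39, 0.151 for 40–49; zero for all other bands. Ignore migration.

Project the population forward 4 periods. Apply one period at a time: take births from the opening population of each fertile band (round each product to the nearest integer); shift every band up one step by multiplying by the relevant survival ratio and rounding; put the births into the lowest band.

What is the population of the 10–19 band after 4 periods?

366

Call the bands 1 to 6, youngest first.
Period 1:
Births: 880 * 0.165 = 145  |  1480 * 0.151 = 223 — total 368
Band 2: 460 * 0.95 = 437
Band 3: 1940 * 0.936 = 1816
Band 4: 780 * 0.939 = 732
Band 5: 880 * 0.944 = 831
Band 6: 1480 * 0.915 + 720 * 0.675 = 1354 + 486 = 1840
End of period: [368, 437, 1816, 732, 831, 1840]
Period 2:
Births: 732 * 0.165 = 121  |  831 * 0.151 = 125 — total 246
Band 2: 368 * 0.95 = 350
Band 3: 437 * 0.936 = 409
Band 4: 1816 * 0.939 = 1705
Band 5: 732 * 0.944 = 691
Band 6: 831 * 0.915 + 1840 * 0.675 = 760 + 1242 = 2002
End of period: [246, 350, 409, 1705, 691, 2002]
Period 3:
Births: 1705 * 0.165 = 281  |  691 * 0.151 = 104 — total 385
Band 2: 246 * 0.95 = 234
Band 3: 350 * 0.936 = 328
Band 4: 409 * 0.939 = 384
Band 5: 1705 * 0.944 = 1610
Band 6: 691 * 0.915 + 2002 * 0.675 = 632 + 1351 = 1983
End of period: [385, 234, 328, 384, 1610, 1983]
Period 4:
Births: 384 * 0.165 = 63  |  1610 * 0.151 = 243 — total 306
Band 2: 385 * 0.95 = 366
Band 3: 234 * 0.936 = 219
Band 4: 328 * 0.939 = 308
Band 5: 384 * 0.944 = 362
Band 6: 1610 * 0.915 + 1983 * 0.675 = 1473 + 1339 = 2812
End of period: [306, 366, 219, 308, 362, 2812]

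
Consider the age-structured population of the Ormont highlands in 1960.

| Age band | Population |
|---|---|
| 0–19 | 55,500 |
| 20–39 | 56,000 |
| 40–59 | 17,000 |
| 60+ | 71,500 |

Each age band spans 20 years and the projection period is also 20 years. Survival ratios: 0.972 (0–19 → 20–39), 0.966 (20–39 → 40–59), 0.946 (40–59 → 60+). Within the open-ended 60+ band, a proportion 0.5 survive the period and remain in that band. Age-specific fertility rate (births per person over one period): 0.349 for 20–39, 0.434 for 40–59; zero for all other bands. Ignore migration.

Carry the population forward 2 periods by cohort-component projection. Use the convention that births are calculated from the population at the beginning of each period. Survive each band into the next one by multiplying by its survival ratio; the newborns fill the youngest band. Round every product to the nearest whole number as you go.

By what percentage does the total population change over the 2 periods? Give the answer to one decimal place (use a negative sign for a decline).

[period 1]
Births: 56000 * 0.349 = 19544 ; 17000 * 0.434 = 7378 → 26922
20–39: 55500 * 0.972 = 53946
40–59: 56000 * 0.966 = 54096
60+: 17000 * 0.946 + 71500 * 0.5 = 16082 + 35750 = 51832
Giving 26922 / 53946 / 54096 / 51832.
[period 2]
Births: 53946 * 0.349 = 18827 ; 54096 * 0.434 = 23478 → 42305
20–39: 26922 * 0.972 = 26168
40–59: 53946 * 0.966 = 52112
60+: 54096 * 0.946 + 51832 * 0.5 = 51175 + 25916 = 77091
Giving 42305 / 26168 / 52112 / 77091.
Total: 200000 → 197676; change = -2324; percentage change = -1.2%

-1.2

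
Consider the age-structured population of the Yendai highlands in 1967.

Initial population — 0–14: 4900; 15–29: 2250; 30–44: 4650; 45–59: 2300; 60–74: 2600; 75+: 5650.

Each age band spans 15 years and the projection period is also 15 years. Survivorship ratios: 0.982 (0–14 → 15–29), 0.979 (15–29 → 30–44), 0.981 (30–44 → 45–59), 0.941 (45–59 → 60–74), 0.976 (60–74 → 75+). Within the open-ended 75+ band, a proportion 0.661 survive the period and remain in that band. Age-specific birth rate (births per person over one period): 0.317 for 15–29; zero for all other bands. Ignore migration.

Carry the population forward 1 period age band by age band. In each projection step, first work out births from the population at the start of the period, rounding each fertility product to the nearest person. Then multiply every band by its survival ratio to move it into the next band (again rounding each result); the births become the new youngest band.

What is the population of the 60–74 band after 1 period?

2164

Call the groups 1 to 6, youngest first.
Period 1:
Births: 2250 * 0.317 = 713
Group 2: 4900 * 0.982 = 4812
Group 3: 2250 * 0.979 = 2203
Group 4: 4650 * 0.981 = 4562
Group 5: 2300 * 0.941 = 2164
Group 6: 2600 * 0.976 + 5650 * 0.661 = 2538 + 3735 = 6273
Giving 713 / 4812 / 2203 / 4562 / 2164 / 6273.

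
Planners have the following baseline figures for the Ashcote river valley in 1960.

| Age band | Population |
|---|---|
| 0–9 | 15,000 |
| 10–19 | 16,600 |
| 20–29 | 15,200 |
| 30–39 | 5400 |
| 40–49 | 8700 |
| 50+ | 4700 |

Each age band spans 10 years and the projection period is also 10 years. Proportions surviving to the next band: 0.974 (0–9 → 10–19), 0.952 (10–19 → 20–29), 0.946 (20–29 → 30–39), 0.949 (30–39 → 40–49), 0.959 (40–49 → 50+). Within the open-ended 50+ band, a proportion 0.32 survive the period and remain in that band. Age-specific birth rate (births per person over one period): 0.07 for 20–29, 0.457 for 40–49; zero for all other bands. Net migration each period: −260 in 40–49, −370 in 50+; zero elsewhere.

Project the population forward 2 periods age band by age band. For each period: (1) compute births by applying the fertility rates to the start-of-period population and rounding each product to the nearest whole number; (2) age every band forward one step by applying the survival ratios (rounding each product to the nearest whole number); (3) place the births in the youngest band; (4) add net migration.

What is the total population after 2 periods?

Numbering the bands 1..6 from youngest to oldest:
Period 1.
Births: 15200 * 0.07 = 1064 ; 8700 * 0.457 = 3976 — total 5040
Band 2: 15000 * 0.974 = 14610
Band 3: 16600 * 0.952 = 15803
Band 4: 15200 * 0.946 = 14379
Band 5: 5400 * 0.949 = 5125
Band 6: 8700 * 0.959 + 4700 * 0.32 = 8343 + 1504 = 9847
Net migration: Band 5 − 260 → 4865; Band 6 − 370 → 9477
→ [5040, 14610, 15803, 14379, 4865, 9477]
Period 2.
Births: 15803 * 0.07 = 1106 ; 4865 * 0.457 = 2223 — total 3329
Band 2: 5040 * 0.974 = 4909
Band 3: 14610 * 0.952 = 13909
Band 4: 15803 * 0.946 = 14950
Band 5: 14379 * 0.949 = 13646
Band 6: 4865 * 0.959 + 9477 * 0.32 = 4666 + 3033 = 7699
Net migration: Band 5 − 260 → 13386; Band 6 − 370 → 7329
→ [3329, 4909, 13909, 14950, 13386, 7329]
Total after period 2: 3329 + 4909 + 13909 + 14950 + 13386 + 7329 = 57812

57812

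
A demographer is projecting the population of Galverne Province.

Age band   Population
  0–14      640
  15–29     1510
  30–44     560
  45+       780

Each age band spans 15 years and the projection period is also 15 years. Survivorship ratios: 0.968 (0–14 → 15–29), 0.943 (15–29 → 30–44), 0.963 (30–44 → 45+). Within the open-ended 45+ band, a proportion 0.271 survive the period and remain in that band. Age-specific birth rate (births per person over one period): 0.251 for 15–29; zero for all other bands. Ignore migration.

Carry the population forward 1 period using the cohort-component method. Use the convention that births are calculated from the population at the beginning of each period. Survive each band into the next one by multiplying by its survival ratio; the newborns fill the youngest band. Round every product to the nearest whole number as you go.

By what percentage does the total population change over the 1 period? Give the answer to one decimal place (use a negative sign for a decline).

-9.1

After projecting period 1:
Births: 1510 × 0.251 = 379
15–29: 640 × 0.968 = 620
30–44: 1510 × 0.943 = 1424
45+: 560 × 0.963 + 780 × 0.271 = 539 + 211 = 750
End of period: [379, 620, 1424, 750]
Total: 3490 → 3173; change = -317; percentage change = -9.1%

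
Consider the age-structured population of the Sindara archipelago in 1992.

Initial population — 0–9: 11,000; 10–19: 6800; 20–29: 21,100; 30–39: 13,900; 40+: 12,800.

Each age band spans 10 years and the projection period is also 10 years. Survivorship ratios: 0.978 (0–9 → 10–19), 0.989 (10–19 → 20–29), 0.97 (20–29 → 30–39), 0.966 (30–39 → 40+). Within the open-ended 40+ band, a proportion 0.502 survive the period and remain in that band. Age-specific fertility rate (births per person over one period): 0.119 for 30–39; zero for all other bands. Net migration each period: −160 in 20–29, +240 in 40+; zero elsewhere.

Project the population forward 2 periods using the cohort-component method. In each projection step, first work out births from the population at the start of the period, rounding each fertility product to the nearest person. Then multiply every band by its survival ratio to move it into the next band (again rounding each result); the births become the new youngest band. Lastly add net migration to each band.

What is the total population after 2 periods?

— Period 1 —
Births: 13900 × 0.119 = 1654
10–19: 11000 × 0.978 = 10758
20–29: 6800 × 0.989 = 6725
30–39: 21100 × 0.97 = 20467
40+: 13900 × 0.966 + 12800 × 0.502 = 13427 + 6426 = 19853
Net migration: 20–29 − 160 → 6565; 40+ + 240 → 20093
End of period: [1654, 10758, 6565, 20467, 20093]
— Period 2 —
Births: 20467 × 0.119 = 2436
10–19: 1654 × 0.978 = 1618
20–29: 10758 × 0.989 = 10640
30–39: 6565 × 0.97 = 6368
40+: 20467 × 0.966 + 20093 × 0.502 = 19771 + 10087 = 29858
Net migration: 20–29 − 160 → 10480; 40+ + 240 → 30098
End of period: [2436, 1618, 10480, 6368, 30098]
Total after period 2: 2436 + 1618 + 10480 + 6368 + 30098 = 51000

51000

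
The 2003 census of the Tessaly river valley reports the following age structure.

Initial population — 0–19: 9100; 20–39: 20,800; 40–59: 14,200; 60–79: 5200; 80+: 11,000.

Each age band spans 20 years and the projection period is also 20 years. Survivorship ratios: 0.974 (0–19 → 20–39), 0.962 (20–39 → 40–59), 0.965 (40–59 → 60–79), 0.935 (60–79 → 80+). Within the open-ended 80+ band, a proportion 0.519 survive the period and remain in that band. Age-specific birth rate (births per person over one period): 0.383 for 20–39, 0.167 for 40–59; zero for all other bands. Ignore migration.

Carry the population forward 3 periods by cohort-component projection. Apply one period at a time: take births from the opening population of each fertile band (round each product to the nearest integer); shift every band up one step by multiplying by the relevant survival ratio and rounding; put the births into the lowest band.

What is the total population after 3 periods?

[period 1]
Births: 20800 × 0.383 = 7966 ; 14200 × 0.167 = 2371 — total 10337
20–39: 9100 × 0.974 = 8863
40–59: 20800 × 0.962 = 20010
60–79: 14200 × 0.965 = 13703
80+: 5200 × 0.935 + 11000 × 0.519 = 4862 + 5709 = 10571
→ [10337, 8863, 20010, 13703, 10571]
[period 2]
Births: 8863 × 0.383 = 3395 ; 20010 × 0.167 = 3342 — total 6737
20–39: 10337 × 0.974 = 10068
40–59: 8863 × 0.962 = 8526
60–79: 20010 × 0.965 = 19310
80+: 13703 × 0.935 + 10571 × 0.519 = 12812 + 5486 = 18298
→ [6737, 10068, 8526, 19310, 18298]
[period 3]
Births: 10068 × 0.383 = 3856 ; 8526 × 0.167 = 1424 — total 5280
20–39: 6737 × 0.974 = 6562
40–59: 10068 × 0.962 = 9685
60–79: 8526 × 0.965 = 8228
80+: 19310 × 0.935 + 18298 × 0.519 = 18055 + 9497 = 27552
→ [5280, 6562, 9685, 8228, 27552]
Total after period 3: 5280 + 6562 + 9685 + 8228 + 27552 = 57307

57307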